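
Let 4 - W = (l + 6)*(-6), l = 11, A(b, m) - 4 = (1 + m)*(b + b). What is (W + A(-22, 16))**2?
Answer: 407044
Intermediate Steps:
A(b, m) = 4 + 2*b*(1 + m) (A(b, m) = 4 + (1 + m)*(b + b) = 4 + (1 + m)*(2*b) = 4 + 2*b*(1 + m))
W = 106 (W = 4 - (11 + 6)*(-6) = 4 - 17*(-6) = 4 - 1*(-102) = 4 + 102 = 106)
(W + A(-22, 16))**2 = (106 + (4 + 2*(-22) + 2*(-22)*16))**2 = (106 + (4 - 44 - 704))**2 = (106 - 744)**2 = (-638)**2 = 407044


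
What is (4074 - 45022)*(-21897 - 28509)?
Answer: 2064024888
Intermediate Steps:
(4074 - 45022)*(-21897 - 28509) = -40948*(-50406) = 2064024888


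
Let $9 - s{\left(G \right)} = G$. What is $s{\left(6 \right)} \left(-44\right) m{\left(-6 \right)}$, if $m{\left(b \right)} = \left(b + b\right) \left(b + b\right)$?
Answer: $-19008$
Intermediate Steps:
$m{\left(b \right)} = 4 b^{2}$ ($m{\left(b \right)} = 2 b 2 b = 4 b^{2}$)
$s{\left(G \right)} = 9 - G$
$s{\left(6 \right)} \left(-44\right) m{\left(-6 \right)} = \left(9 - 6\right) \left(-44\right) 4 \left(-6\right)^{2} = \left(9 - 6\right) \left(-44\right) 4 \cdot 36 = 3 \left(-44\right) 144 = \left(-132\right) 144 = -19008$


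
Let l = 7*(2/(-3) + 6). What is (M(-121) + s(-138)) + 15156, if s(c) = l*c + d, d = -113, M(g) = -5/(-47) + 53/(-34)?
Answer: 15803497/1598 ≈ 9889.5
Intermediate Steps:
M(g) = -2321/1598 (M(g) = -5*(-1/47) + 53*(-1/34) = 5/47 - 53/34 = -2321/1598)
l = 112/3 (l = 7*(2*(-⅓) + 6) = 7*(-⅔ + 6) = 7*(16/3) = 112/3 ≈ 37.333)
s(c) = -113 + 112*c/3 (s(c) = 112*c/3 - 113 = -113 + 112*c/3)
(M(-121) + s(-138)) + 15156 = (-2321/1598 + (-113 + (112/3)*(-138))) + 15156 = (-2321/1598 + (-113 - 5152)) + 15156 = (-2321/1598 - 5265) + 15156 = -8415791/1598 + 15156 = 15803497/1598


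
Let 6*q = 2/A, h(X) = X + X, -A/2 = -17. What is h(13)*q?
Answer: 13/51 ≈ 0.25490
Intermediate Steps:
A = 34 (A = -2*(-17) = 34)
h(X) = 2*X
q = 1/102 (q = (2/34)/6 = (2*(1/34))/6 = (⅙)*(1/17) = 1/102 ≈ 0.0098039)
h(13)*q = (2*13)*(1/102) = 26*(1/102) = 13/51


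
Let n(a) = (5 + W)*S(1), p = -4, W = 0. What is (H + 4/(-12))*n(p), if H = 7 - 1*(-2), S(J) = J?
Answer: 130/3 ≈ 43.333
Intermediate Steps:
n(a) = 5 (n(a) = (5 + 0)*1 = 5*1 = 5)
H = 9 (H = 7 + 2 = 9)
(H + 4/(-12))*n(p) = (9 + 4/(-12))*5 = (9 + 4*(-1/12))*5 = (9 - ⅓)*5 = (26/3)*5 = 130/3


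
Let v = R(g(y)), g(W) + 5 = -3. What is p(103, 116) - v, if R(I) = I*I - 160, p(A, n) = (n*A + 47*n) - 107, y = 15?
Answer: 17389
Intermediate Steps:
g(W) = -8 (g(W) = -5 - 3 = -8)
p(A, n) = -107 + 47*n + A*n (p(A, n) = (A*n + 47*n) - 107 = (47*n + A*n) - 107 = -107 + 47*n + A*n)
R(I) = -160 + I**2 (R(I) = I**2 - 160 = -160 + I**2)
v = -96 (v = -160 + (-8)**2 = -160 + 64 = -96)
p(103, 116) - v = (-107 + 47*116 + 103*116) - 1*(-96) = (-107 + 5452 + 11948) + 96 = 17293 + 96 = 17389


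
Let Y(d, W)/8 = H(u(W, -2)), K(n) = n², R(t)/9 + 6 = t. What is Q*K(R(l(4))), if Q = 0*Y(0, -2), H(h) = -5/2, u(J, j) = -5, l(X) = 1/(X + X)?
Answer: 0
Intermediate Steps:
l(X) = 1/(2*X)
R(t) = -54 + 9*t
H(h) = -5/2 (H(h) = -5*½ = -5/2)
Y(d, W) = -20 (Y(d, W) = 8*(-5/2) = -20)
Q = 0 (Q = 0*(-20) = 0)
Q*K(R(l(4))) = 0*(-54 + 9*((½)/4))² = 0*(-54 + 9*((½)*(¼)))² = 0*(-54 + 9*(⅛))² = 0*(-54 + 9/8)² = 0*(-423/8)² = 0*(178929/64) = 0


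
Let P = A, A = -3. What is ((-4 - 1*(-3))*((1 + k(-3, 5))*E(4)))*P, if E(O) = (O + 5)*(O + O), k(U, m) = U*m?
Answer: -3024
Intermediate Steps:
P = -3
E(O) = 2*O*(5 + O) (E(O) = (5 + O)*(2*O) = 2*O*(5 + O))
((-4 - 1*(-3))*((1 + k(-3, 5))*E(4)))*P = ((-4 - 1*(-3))*((1 - 3*5)*(2*4*(5 + 4))))*(-3) = ((-4 + 3)*((1 - 15)*(2*4*9)))*(-3) = -(-14)*72*(-3) = -1*(-1008)*(-3) = 1008*(-3) = -3024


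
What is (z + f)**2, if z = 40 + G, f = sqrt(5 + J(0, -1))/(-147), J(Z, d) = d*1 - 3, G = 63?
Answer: 229219600/21609 ≈ 10608.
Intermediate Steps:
J(Z, d) = -3 + d (J(Z, d) = d - 3 = -3 + d)
f = -1/147 (f = sqrt(5 + (-3 - 1))/(-147) = sqrt(5 - 4)*(-1/147) = sqrt(1)*(-1/147) = 1*(-1/147) = -1/147 ≈ -0.0068027)
z = 103 (z = 40 + 63 = 103)
(z + f)**2 = (103 - 1/147)**2 = (15140/147)**2 = 229219600/21609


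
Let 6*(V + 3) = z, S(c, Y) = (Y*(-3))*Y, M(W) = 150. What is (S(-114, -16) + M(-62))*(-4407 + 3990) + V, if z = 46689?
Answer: 530969/2 ≈ 2.6548e+5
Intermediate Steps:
S(c, Y) = -3*Y² (S(c, Y) = (-3*Y)*Y = -3*Y²)
V = 15557/2 (V = -3 + (⅙)*46689 = -3 + 15563/2 = 15557/2 ≈ 7778.5)
(S(-114, -16) + M(-62))*(-4407 + 3990) + V = (-3*(-16)² + 150)*(-4407 + 3990) + 15557/2 = (-3*256 + 150)*(-417) + 15557/2 = (-768 + 150)*(-417) + 15557/2 = -618*(-417) + 15557/2 = 257706 + 15557/2 = 530969/2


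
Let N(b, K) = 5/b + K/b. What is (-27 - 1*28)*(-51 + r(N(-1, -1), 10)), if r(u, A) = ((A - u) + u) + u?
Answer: 2475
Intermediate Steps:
r(u, A) = A + u
(-27 - 1*28)*(-51 + r(N(-1, -1), 10)) = (-27 - 1*28)*(-51 + (10 + (5 - 1)/(-1))) = (-27 - 28)*(-51 + (10 - 1*4)) = -55*(-51 + (10 - 4)) = -55*(-51 + 6) = -55*(-45) = 2475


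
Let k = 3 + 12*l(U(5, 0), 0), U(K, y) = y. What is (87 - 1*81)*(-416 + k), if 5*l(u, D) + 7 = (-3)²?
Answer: -12246/5 ≈ -2449.2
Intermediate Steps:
l(u, D) = ⅖ (l(u, D) = -7/5 + (⅕)*(-3)² = -7/5 + (⅕)*9 = -7/5 + 9/5 = ⅖)
k = 39/5 (k = 3 + 12*(⅖) = 3 + 24/5 = 39/5 ≈ 7.8000)
(87 - 1*81)*(-416 + k) = (87 - 1*81)*(-416 + 39/5) = (87 - 81)*(-2041/5) = 6*(-2041/5) = -12246/5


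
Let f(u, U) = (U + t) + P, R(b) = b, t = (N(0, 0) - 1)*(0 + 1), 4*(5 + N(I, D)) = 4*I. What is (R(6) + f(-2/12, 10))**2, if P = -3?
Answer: 49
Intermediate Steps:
N(I, D) = -5 + I (N(I, D) = -5 + (4*I)/4 = -5 + I)
t = -6 (t = ((-5 + 0) - 1)*(0 + 1) = (-5 - 1)*1 = -6*1 = -6)
f(u, U) = -9 + U (f(u, U) = (U - 6) - 3 = (-6 + U) - 3 = -9 + U)
(R(6) + f(-2/12, 10))**2 = (6 + (-9 + 10))**2 = (6 + 1)**2 = 7**2 = 49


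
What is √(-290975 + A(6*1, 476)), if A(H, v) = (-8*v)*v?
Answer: I*√2103583 ≈ 1450.4*I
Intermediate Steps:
A(H, v) = -8*v²
√(-290975 + A(6*1, 476)) = √(-290975 - 8*476²) = √(-290975 - 8*226576) = √(-290975 - 1812608) = √(-2103583) = I*√2103583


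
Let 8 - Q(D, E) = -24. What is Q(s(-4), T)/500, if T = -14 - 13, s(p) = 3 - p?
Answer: 8/125 ≈ 0.064000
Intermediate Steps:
T = -27
Q(D, E) = 32 (Q(D, E) = 8 - 1*(-24) = 8 + 24 = 32)
Q(s(-4), T)/500 = 32/500 = 32*(1/500) = 8/125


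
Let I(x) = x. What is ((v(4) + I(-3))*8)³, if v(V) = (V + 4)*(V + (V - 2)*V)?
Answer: 411830784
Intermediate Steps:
v(V) = (4 + V)*(V + V*(-2 + V)) (v(V) = (4 + V)*(V + (-2 + V)*V) = (4 + V)*(V + V*(-2 + V)))
((v(4) + I(-3))*8)³ = ((4*(-4 + 4² + 3*4) - 3)*8)³ = ((4*(-4 + 16 + 12) - 3)*8)³ = ((4*24 - 3)*8)³ = ((96 - 3)*8)³ = (93*8)³ = 744³ = 411830784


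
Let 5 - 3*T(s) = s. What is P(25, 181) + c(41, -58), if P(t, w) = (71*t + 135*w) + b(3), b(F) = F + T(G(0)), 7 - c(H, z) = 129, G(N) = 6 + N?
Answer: 78272/3 ≈ 26091.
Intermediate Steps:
T(s) = 5/3 - s/3
c(H, z) = -122 (c(H, z) = 7 - 1*129 = 7 - 129 = -122)
b(F) = -⅓ + F (b(F) = F + (5/3 - (6 + 0)/3) = F + (5/3 - ⅓*6) = F + (5/3 - 2) = F - ⅓ = -⅓ + F)
P(t, w) = 8/3 + 71*t + 135*w (P(t, w) = (71*t + 135*w) + (-⅓ + 3) = (71*t + 135*w) + 8/3 = 8/3 + 71*t + 135*w)
P(25, 181) + c(41, -58) = (8/3 + 71*25 + 135*181) - 122 = (8/3 + 1775 + 24435) - 122 = 78638/3 - 122 = 78272/3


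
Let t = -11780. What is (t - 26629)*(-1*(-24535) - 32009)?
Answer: 287068866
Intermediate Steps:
(t - 26629)*(-1*(-24535) - 32009) = (-11780 - 26629)*(-1*(-24535) - 32009) = -38409*(24535 - 32009) = -38409*(-7474) = 287068866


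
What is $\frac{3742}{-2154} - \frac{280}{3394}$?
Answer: $- \frac{3325867}{1827669} \approx -1.8197$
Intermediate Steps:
$\frac{3742}{-2154} - \frac{280}{3394} = 3742 \left(- \frac{1}{2154}\right) - \frac{140}{1697} = - \frac{1871}{1077} - \frac{140}{1697} = - \frac{3325867}{1827669}$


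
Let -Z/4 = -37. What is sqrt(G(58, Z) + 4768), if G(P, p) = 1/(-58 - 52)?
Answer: sqrt(57692690)/110 ≈ 69.051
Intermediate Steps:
Z = 148 (Z = -4*(-37) = 148)
G(P, p) = -1/110 (G(P, p) = 1/(-110) = -1/110)
sqrt(G(58, Z) + 4768) = sqrt(-1/110 + 4768) = sqrt(524479/110) = sqrt(57692690)/110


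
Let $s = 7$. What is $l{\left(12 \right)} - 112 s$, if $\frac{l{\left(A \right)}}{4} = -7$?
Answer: $-812$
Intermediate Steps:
$l{\left(A \right)} = -28$ ($l{\left(A \right)} = 4 \left(-7\right) = -28$)
$l{\left(12 \right)} - 112 s = -28 - 784 = -812$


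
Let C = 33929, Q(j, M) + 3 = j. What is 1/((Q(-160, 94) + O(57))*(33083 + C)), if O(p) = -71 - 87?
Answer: -1/21510852 ≈ -4.6488e-8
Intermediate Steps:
Q(j, M) = -3 + j
O(p) = -158
1/((Q(-160, 94) + O(57))*(33083 + C)) = 1/(((-3 - 160) - 158)*(33083 + 33929)) = 1/((-163 - 158)*67012) = 1/(-321*67012) = 1/(-21510852) = -1/21510852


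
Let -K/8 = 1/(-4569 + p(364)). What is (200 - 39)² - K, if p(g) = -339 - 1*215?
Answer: 132793275/5123 ≈ 25921.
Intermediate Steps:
p(g) = -554 (p(g) = -339 - 215 = -554)
K = 8/5123 (K = -8/(-4569 - 554) = -8/(-5123) = -8*(-1/5123) = 8/5123 ≈ 0.0015616)
(200 - 39)² - K = (200 - 39)² - 1*8/5123 = 161² - 8/5123 = 25921 - 8/5123 = 132793275/5123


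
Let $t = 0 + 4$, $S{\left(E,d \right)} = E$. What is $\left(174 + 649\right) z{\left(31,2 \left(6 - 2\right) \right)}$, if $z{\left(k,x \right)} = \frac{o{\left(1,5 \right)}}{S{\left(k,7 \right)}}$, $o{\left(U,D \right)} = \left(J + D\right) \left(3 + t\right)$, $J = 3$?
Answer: $\frac{46088}{31} \approx 1486.7$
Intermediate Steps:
$t = 4$
$o{\left(U,D \right)} = 21 + 7 D$ ($o{\left(U,D \right)} = \left(3 + D\right) \left(3 + 4\right) = \left(3 + D\right) 7 = 21 + 7 D$)
$z{\left(k,x \right)} = \frac{56}{k}$ ($z{\left(k,x \right)} = \frac{21 + 7 \cdot 5}{k} = \frac{21 + 35}{k} = \frac{56}{k}$)
$\left(174 + 649\right) z{\left(31,2 \left(6 - 2\right) \right)} = \left(174 + 649\right) \frac{56}{31} = 823 \cdot 56 \cdot \frac{1}{31} = 823 \cdot \frac{56}{31} = \frac{46088}{31}$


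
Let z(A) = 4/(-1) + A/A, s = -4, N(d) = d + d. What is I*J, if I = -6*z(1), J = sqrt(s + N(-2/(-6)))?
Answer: 6*I*sqrt(30) ≈ 32.863*I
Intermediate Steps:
N(d) = 2*d
z(A) = -3 (z(A) = 4*(-1) + 1 = -4 + 1 = -3)
J = I*sqrt(30)/3 (J = sqrt(-4 + 2*(-2/(-6))) = sqrt(-4 + 2*(-2*(-1/6))) = sqrt(-4 + 2*(1/3)) = sqrt(-4 + 2/3) = sqrt(-10/3) = I*sqrt(30)/3 ≈ 1.8257*I)
I = 18 (I = -6*(-3) = 18)
I*J = 18*(I*sqrt(30)/3) = 6*I*sqrt(30)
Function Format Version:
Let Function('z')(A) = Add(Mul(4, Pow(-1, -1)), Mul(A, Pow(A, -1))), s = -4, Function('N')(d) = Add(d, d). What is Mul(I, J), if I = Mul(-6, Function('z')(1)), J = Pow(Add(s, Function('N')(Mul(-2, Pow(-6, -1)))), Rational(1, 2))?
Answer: Mul(6, I, Pow(30, Rational(1, 2))) ≈ Mul(32.863, I)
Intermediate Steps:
Function('N')(d) = Mul(2, d)
Function('z')(A) = -3 (Function('z')(A) = Add(Mul(4, -1), 1) = Add(-4, 1) = -3)
J = Mul(Rational(1, 3), I, Pow(30, Rational(1, 2))) (J = Pow(Add(-4, Mul(2, Mul(-2, Pow(-6, -1)))), Rational(1, 2)) = Pow(Add(-4, Mul(2, Mul(-2, Rational(-1, 6)))), Rational(1, 2)) = Pow(Add(-4, Mul(2, Rational(1, 3))), Rational(1, 2)) = Pow(Add(-4, Rational(2, 3)), Rational(1, 2)) = Pow(Rational(-10, 3), Rational(1, 2)) = Mul(Rational(1, 3), I, Pow(30, Rational(1, 2))) ≈ Mul(1.8257, I))
I = 18 (I = Mul(-6, -3) = 18)
Mul(I, J) = Mul(18, Mul(Rational(1, 3), I, Pow(30, Rational(1, 2)))) = Mul(6, I, Pow(30, Rational(1, 2)))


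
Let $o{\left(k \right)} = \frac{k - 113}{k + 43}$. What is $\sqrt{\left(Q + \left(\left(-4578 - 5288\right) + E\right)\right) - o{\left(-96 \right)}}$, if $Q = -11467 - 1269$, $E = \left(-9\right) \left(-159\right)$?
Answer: $\frac{4 i \sqrt{3717526}}{53} \approx 145.52 i$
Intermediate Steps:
$o{\left(k \right)} = \frac{-113 + k}{43 + k}$
$E = 1431$
$Q = -12736$
$\sqrt{\left(Q + \left(\left(-4578 - 5288\right) + E\right)\right) - o{\left(-96 \right)}} = \sqrt{\left(-12736 + \left(\left(-4578 - 5288\right) + 1431\right)\right) - \frac{-113 - 96}{43 - 96}} = \sqrt{\left(-12736 + \left(-9866 + 1431\right)\right) - \frac{1}{-53} \left(-209\right)} = \sqrt{\left(-12736 - 8435\right) - \left(- \frac{1}{53}\right) \left(-209\right)} = \sqrt{-21171 - \frac{209}{53}} = \sqrt{- \frac{1122272}{53}} = \frac{4 i \sqrt{3717526}}{53}$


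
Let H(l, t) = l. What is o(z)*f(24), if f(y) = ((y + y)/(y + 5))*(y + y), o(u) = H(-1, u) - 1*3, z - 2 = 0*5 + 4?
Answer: -9216/29 ≈ -317.79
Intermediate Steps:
z = 6 (z = 2 + (0*5 + 4) = 2 + (0 + 4) = 2 + 4 = 6)
o(u) = -4 (o(u) = -1 - 1*3 = -1 - 3 = -4)
f(y) = 4*y**2/(5 + y) (f(y) = ((2*y)/(5 + y))*(2*y) = (2*y/(5 + y))*(2*y) = 4*y**2/(5 + y))
o(z)*f(24) = -16*24**2/(5 + 24) = -16*576/29 = -4*2304/29 = -9216/29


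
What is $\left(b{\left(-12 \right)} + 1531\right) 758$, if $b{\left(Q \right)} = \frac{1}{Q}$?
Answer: $\frac{6962609}{6} \approx 1.1604 \cdot 10^{6}$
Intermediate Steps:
$\left(b{\left(-12 \right)} + 1531\right) 758 = \left(\frac{1}{-12} + 1531\right) 758 = \left(- \frac{1}{12} + 1531\right) 758 = \frac{18371}{12} \cdot 758 = \frac{6962609}{6}$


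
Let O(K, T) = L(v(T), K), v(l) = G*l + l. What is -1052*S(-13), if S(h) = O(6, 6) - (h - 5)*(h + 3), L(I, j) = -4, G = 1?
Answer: 193568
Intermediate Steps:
v(l) = 2*l (v(l) = 1*l + l = l + l = 2*l)
O(K, T) = -4
S(h) = -4 - (-5 + h)*(3 + h) (S(h) = -4 - (h - 5)*(h + 3) = -4 - (-5 + h)*(3 + h))
-1052*S(-13) = -1052*(11 - 1*(-13)² + 2*(-13)) = -1052*(11 - 1*169 - 26) = -1052*(11 - 169 - 26) = -1052*(-184) = 193568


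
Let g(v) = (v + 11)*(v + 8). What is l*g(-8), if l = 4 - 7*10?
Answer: 0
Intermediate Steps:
g(v) = (8 + v)*(11 + v) (g(v) = (11 + v)*(8 + v) = (8 + v)*(11 + v))
l = -66 (l = 4 - 70 = -66)
l*g(-8) = -66*(88 + (-8)**2 + 19*(-8)) = -66*(88 + 64 - 152) = -66*0 = 0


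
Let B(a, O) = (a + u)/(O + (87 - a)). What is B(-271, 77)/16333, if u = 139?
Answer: -44/2368285 ≈ -1.8579e-5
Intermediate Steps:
B(a, O) = (139 + a)/(87 + O - a) (B(a, O) = (a + 139)/(O + (87 - a)) = (139 + a)/(87 + O - a))
B(-271, 77)/16333 = ((139 - 271)/(87 + 77 - 1*(-271)))/16333 = (-132/(87 + 77 + 271))*(1/16333) = (-132/435)*(1/16333) = ((1/435)*(-132))*(1/16333) = -44/145*1/16333 = -44/2368285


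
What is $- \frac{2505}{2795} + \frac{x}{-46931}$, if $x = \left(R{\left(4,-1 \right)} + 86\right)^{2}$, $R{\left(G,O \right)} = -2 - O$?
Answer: $- \frac{27551206}{26234429} \approx -1.0502$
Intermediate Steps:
$x = 7225$ ($x = \left(\left(-2 - -1\right) + 86\right)^{2} = \left(\left(-2 + 1\right) + 86\right)^{2} = \left(-1 + 86\right)^{2} = 85^{2} = 7225$)
$- \frac{2505}{2795} + \frac{x}{-46931} = - \frac{2505}{2795} + \frac{7225}{-46931} = \left(-2505\right) \frac{1}{2795} + 7225 \left(- \frac{1}{46931}\right) = - \frac{501}{559} - \frac{7225}{46931} = - \frac{27551206}{26234429}$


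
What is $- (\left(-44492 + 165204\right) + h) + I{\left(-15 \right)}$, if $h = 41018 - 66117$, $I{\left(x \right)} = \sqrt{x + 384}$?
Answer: $-95613 + 3 \sqrt{41} \approx -95594.0$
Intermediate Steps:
$I{\left(x \right)} = \sqrt{384 + x}$
$h = -25099$
$- (\left(-44492 + 165204\right) + h) + I{\left(-15 \right)} = - (\left(-44492 + 165204\right) - 25099) + \sqrt{384 - 15} = - (120712 - 25099) + \sqrt{369} = \left(-1\right) 95613 + 3 \sqrt{41} = -95613 + 3 \sqrt{41}$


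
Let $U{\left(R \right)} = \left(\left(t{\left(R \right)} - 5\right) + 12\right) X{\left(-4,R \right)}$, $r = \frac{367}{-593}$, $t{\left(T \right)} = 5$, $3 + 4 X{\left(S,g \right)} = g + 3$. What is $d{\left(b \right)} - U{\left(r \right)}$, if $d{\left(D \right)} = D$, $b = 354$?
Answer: $\frac{211023}{593} \approx 355.86$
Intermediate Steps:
$X{\left(S,g \right)} = \frac{g}{4}$ ($X{\left(S,g \right)} = - \frac{3}{4} + \frac{g + 3}{4} = - \frac{3}{4} + \frac{3 + g}{4} = - \frac{3}{4} + \left(\frac{3}{4} + \frac{g}{4}\right) = \frac{g}{4}$)
$r = - \frac{367}{593}$ ($r = 367 \left(- \frac{1}{593}\right) = - \frac{367}{593} \approx -0.61889$)
$U{\left(R \right)} = 3 R$ ($U{\left(R \right)} = \left(\left(5 - 5\right) + 12\right) \frac{R}{4} = \left(0 + 12\right) \frac{R}{4} = 12 \frac{R}{4} = 3 R$)
$d{\left(b \right)} - U{\left(r \right)} = 354 - 3 \left(- \frac{367}{593}\right) = 354 - - \frac{1101}{593} = 354 + \frac{1101}{593} = \frac{211023}{593}$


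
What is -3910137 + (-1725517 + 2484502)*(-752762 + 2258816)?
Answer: 1143068485053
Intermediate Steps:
-3910137 + (-1725517 + 2484502)*(-752762 + 2258816) = -3910137 + 758985*1506054 = -3910137 + 1143072395190 = 1143068485053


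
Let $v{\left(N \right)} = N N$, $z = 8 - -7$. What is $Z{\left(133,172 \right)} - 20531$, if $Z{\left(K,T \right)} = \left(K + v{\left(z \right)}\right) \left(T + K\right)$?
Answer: $88659$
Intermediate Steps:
$z = 15$ ($z = 8 + 7 = 15$)
$v{\left(N \right)} = N^{2}$
$Z{\left(K,T \right)} = \left(225 + K\right) \left(K + T\right)$ ($Z{\left(K,T \right)} = \left(K + 15^{2}\right) \left(T + K\right) = \left(K + 225\right) \left(K + T\right) = \left(225 + K\right) \left(K + T\right)$)
$Z{\left(133,172 \right)} - 20531 = \left(133^{2} + 225 \cdot 133 + 225 \cdot 172 + 133 \cdot 172\right) - 20531 = \left(17689 + 29925 + 38700 + 22876\right) - 20531 = 109190 - 20531 = 88659$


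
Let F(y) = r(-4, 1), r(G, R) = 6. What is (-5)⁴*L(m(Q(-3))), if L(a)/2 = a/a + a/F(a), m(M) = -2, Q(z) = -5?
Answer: 2500/3 ≈ 833.33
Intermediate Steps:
F(y) = 6
L(a) = 2 + a/3 (L(a) = 2*(a/a + a/6) = 2*(1 + a*(⅙)) = 2*(1 + a/6) = 2 + a/3)
(-5)⁴*L(m(Q(-3))) = (-5)⁴*(2 + (⅓)*(-2)) = 625*(2 - ⅔) = 625*(4/3) = 2500/3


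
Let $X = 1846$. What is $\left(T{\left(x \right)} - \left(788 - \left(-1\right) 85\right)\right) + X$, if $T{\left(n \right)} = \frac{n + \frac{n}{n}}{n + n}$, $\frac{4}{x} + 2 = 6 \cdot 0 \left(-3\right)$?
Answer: $\frac{3893}{4} \approx 973.25$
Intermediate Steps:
$x = -2$ ($x = \frac{4}{-2 + 6 \cdot 0 \left(-3\right)} = \frac{4}{-2 + 0 \left(-3\right)} = \frac{4}{-2 + 0} = \frac{4}{-2} = 4 \left(- \frac{1}{2}\right) = -2$)
$T{\left(n \right)} = \frac{1 + n}{2 n}$ ($T{\left(n \right)} = \frac{n + 1}{2 n} = \left(1 + n\right) \frac{1}{2 n} = \frac{1 + n}{2 n}$)
$\left(T{\left(x \right)} - \left(788 - \left(-1\right) 85\right)\right) + X = \left(\frac{1 - 2}{2 \left(-2\right)} - \left(788 - \left(-1\right) 85\right)\right) + 1846 = \left(\frac{1}{2} \left(- \frac{1}{2}\right) \left(-1\right) - \left(788 - -85\right)\right) + 1846 = \left(\frac{1}{4} - \left(788 + 85\right)\right) + 1846 = \left(\frac{1}{4} - 873\right) + 1846 = - \frac{3491}{4} + 1846 = \frac{3893}{4}$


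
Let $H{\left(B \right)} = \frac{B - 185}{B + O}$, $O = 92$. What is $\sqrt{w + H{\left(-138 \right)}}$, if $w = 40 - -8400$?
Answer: $\frac{\sqrt{17873898}}{46} \approx 91.908$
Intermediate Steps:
$H{\left(B \right)} = \frac{-185 + B}{92 + B}$ ($H{\left(B \right)} = \frac{B - 185}{B + 92} = \frac{-185 + B}{92 + B}$)
$w = 8440$ ($w = 40 + 8400 = 8440$)
$\sqrt{w + H{\left(-138 \right)}} = \sqrt{8440 + \frac{-185 - 138}{92 - 138}} = \sqrt{8440 + \frac{1}{-46} \left(-323\right)} = \sqrt{8440 - - \frac{323}{46}} = \sqrt{8440 + \frac{323}{46}} = \sqrt{\frac{388563}{46}} = \frac{\sqrt{17873898}}{46}$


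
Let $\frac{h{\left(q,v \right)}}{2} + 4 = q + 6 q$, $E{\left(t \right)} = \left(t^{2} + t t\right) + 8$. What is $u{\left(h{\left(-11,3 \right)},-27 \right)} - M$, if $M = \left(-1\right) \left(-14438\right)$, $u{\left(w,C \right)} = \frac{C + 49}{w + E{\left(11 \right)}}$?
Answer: $- \frac{57751}{4} \approx -14438.0$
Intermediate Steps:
$E{\left(t \right)} = 8 + 2 t^{2}$ ($E{\left(t \right)} = \left(t^{2} + t^{2}\right) + 8 = 2 t^{2} + 8 = 8 + 2 t^{2}$)
$h{\left(q,v \right)} = -8 + 14 q$ ($h{\left(q,v \right)} = -8 + 2 \left(q + 6 q\right) = -8 + 2 \cdot 7 q = -8 + 14 q$)
$u{\left(w,C \right)} = \frac{49 + C}{250 + w}$ ($u{\left(w,C \right)} = \frac{C + 49}{w + \left(8 + 2 \cdot 11^{2}\right)} = \frac{49 + C}{w + \left(8 + 2 \cdot 121\right)} = \frac{49 + C}{w + \left(8 + 242\right)} = \frac{49 + C}{w + 250} = \frac{49 + C}{250 + w}$)
$M = 14438$
$u{\left(h{\left(-11,3 \right)},-27 \right)} - M = \frac{49 - 27}{250 + \left(-8 + 14 \left(-11\right)\right)} - 14438 = \frac{1}{250 - 162} \cdot 22 - 14438 = \frac{1}{88} \cdot 22 - 14438 = \frac{1}{4} - 14438 = - \frac{57751}{4}$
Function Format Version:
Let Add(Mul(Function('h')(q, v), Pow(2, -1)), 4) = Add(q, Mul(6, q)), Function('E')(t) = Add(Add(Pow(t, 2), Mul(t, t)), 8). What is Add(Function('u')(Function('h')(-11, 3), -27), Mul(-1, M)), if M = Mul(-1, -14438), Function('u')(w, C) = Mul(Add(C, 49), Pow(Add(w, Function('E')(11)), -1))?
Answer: Rational(-57751, 4) ≈ -14438.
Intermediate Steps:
Function('E')(t) = Add(8, Mul(2, Pow(t, 2))) (Function('E')(t) = Add(Add(Pow(t, 2), Pow(t, 2)), 8) = Add(Mul(2, Pow(t, 2)), 8) = Add(8, Mul(2, Pow(t, 2))))
Function('h')(q, v) = Add(-8, Mul(14, q)) (Function('h')(q, v) = Add(-8, Mul(2, Add(q, Mul(6, q)))) = Add(-8, Mul(2, Mul(7, q))) = Add(-8, Mul(14, q)))
Function('u')(w, C) = Mul(Pow(Add(250, w), -1), Add(49, C)) (Function('u')(w, C) = Mul(Add(C, 49), Pow(Add(w, Add(8, Mul(2, Pow(11, 2)))), -1)) = Mul(Add(49, C), Pow(Add(w, Add(8, Mul(2, 121))), -1)) = Mul(Add(49, C), Pow(Add(w, Add(8, 242)), -1)) = Mul(Add(49, C), Pow(Add(w, 250), -1)) = Mul(Add(49, C), Pow(Add(250, w), -1)) = Mul(Pow(Add(250, w), -1), Add(49, C)))
M = 14438
Add(Function('u')(Function('h')(-11, 3), -27), Mul(-1, M)) = Add(Mul(Pow(Add(250, Add(-8, Mul(14, -11))), -1), Add(49, -27)), Mul(-1, 14438)) = Add(Mul(Pow(Add(250, Add(-8, -154)), -1), 22), -14438) = Add(Mul(Pow(Add(250, -162), -1), 22), -14438) = Add(Mul(Pow(88, -1), 22), -14438) = Add(Mul(Rational(1, 88), 22), -14438) = Add(Rational(1, 4), -14438) = Rational(-57751, 4)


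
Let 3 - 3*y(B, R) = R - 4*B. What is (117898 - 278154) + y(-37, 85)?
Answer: -480998/3 ≈ -1.6033e+5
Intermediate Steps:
y(B, R) = 1 - R/3 + 4*B/3 (y(B, R) = 1 - (R - 4*B)/3 = 1 + (-R/3 + 4*B/3) = 1 - R/3 + 4*B/3)
(117898 - 278154) + y(-37, 85) = (117898 - 278154) + (1 - ⅓*85 + (4/3)*(-37)) = -160256 + (1 - 85/3 - 148/3) = -160256 - 230/3 = -480998/3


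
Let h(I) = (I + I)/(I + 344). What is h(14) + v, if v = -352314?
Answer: -63064192/179 ≈ -3.5231e+5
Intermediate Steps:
h(I) = 2*I/(344 + I) (h(I) = (2*I)/(344 + I) = 2*I/(344 + I))
h(14) + v = 2*14/(344 + 14) - 352314 = 2*14/358 - 352314 = 2*14*(1/358) - 352314 = 14/179 - 352314 = -63064192/179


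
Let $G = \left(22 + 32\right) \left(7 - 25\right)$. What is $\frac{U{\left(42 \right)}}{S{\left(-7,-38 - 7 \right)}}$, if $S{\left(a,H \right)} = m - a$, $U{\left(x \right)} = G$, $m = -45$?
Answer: $\frac{486}{19} \approx 25.579$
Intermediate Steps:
$G = -972$ ($G = 54 \left(-18\right) = -972$)
$U{\left(x \right)} = -972$
$S{\left(a,H \right)} = -45 - a$
$\frac{U{\left(42 \right)}}{S{\left(-7,-38 - 7 \right)}} = - \frac{972}{-45 - -7} = - \frac{972}{-45 + 7} = - \frac{972}{-38} = \left(-972\right) \left(- \frac{1}{38}\right) = \frac{486}{19}$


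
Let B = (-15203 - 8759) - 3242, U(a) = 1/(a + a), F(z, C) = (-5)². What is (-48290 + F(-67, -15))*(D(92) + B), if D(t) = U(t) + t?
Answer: 240775116855/184 ≈ 1.3086e+9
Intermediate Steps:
F(z, C) = 25
U(a) = 1/(2*a)
B = -27204 (B = -23962 - 3242 = -27204)
D(t) = t + 1/(2*t) (D(t) = 1/(2*t) + t = t + 1/(2*t))
(-48290 + F(-67, -15))*(D(92) + B) = (-48290 + 25)*((92 + (½)/92) - 27204) = -48265*((92 + (½)*(1/92)) - 27204) = -48265*((92 + 1/184) - 27204) = -48265*(16929/184 - 27204) = -48265*(-4988607/184) = 240775116855/184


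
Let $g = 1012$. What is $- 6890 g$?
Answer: $-6972680$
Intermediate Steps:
$- 6890 g = - 6890 \cdot 1012 = \left(-1\right) 6972680 = -6972680$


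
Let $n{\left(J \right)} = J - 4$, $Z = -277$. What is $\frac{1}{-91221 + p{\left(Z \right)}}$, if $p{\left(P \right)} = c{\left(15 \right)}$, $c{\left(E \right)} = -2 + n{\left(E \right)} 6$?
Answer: $- \frac{1}{91157} \approx -1.097 \cdot 10^{-5}$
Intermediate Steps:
$n{\left(J \right)} = -4 + J$
$c{\left(E \right)} = -26 + 6 E$ ($c{\left(E \right)} = -2 + \left(-4 + E\right) 6 = -2 + \left(-24 + 6 E\right) = -26 + 6 E$)
$p{\left(P \right)} = 64$ ($p{\left(P \right)} = -26 + 6 \cdot 15 = -26 + 90 = 64$)
$\frac{1}{-91221 + p{\left(Z \right)}} = \frac{1}{-91221 + 64} = \frac{1}{-91157} = - \frac{1}{91157}$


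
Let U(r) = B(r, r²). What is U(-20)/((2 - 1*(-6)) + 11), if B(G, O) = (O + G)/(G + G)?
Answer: -½ ≈ -0.50000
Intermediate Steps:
B(G, O) = (G + O)/(2*G) (B(G, O) = (G + O)/((2*G)) = (G + O)*(1/(2*G)) = (G + O)/(2*G))
U(r) = (r + r²)/(2*r)
U(-20)/((2 - 1*(-6)) + 11) = (½ + (½)*(-20))/((2 - 1*(-6)) + 11) = (½ - 10)/((2 + 6) + 11) = -19/2/(8 + 11) = -19/2/19 = (1/19)*(-19/2) = -½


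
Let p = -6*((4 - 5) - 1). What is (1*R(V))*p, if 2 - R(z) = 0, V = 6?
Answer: 24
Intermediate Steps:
p = 12 (p = -6*(-1 - 1) = -6*(-2) = 12)
R(z) = 2 (R(z) = 2 - 1*0 = 2 + 0 = 2)
(1*R(V))*p = (1*2)*12 = 2*12 = 24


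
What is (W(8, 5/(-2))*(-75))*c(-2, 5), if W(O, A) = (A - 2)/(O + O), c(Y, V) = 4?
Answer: 675/8 ≈ 84.375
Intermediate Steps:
W(O, A) = (-2 + A)/(2*O) (W(O, A) = (-2 + A)/((2*O)) = (-2 + A)*(1/(2*O)) = (-2 + A)/(2*O))
(W(8, 5/(-2))*(-75))*c(-2, 5) = (((½)*(-2 + 5/(-2))/8)*(-75))*4 = (((½)*(⅛)*(-2 + 5*(-½)))*(-75))*4 = (((½)*(⅛)*(-2 - 5/2))*(-75))*4 = (((½)*(⅛)*(-9/2))*(-75))*4 = -9/32*(-75)*4 = (675/32)*4 = 675/8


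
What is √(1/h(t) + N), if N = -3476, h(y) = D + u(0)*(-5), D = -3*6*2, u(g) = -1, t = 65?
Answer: 3*I*√371163/31 ≈ 58.958*I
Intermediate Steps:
D = -36 (D = -18*2 = -36)
h(y) = -31 (h(y) = -36 - 1*(-5) = -36 + 5 = -31)
√(1/h(t) + N) = √(1/(-31) - 3476) = √(-1/31 - 3476) = √(-107757/31) = 3*I*√371163/31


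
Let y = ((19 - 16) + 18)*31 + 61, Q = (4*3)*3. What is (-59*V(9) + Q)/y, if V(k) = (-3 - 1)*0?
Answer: 9/178 ≈ 0.050562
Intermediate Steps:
Q = 36 (Q = 12*3 = 36)
V(k) = 0 (V(k) = -4*0 = 0)
y = 712 (y = (3 + 18)*31 + 61 = 21*31 + 61 = 651 + 61 = 712)
(-59*V(9) + Q)/y = (-59*0 + 36)/712 = (0 + 36)*(1/712) = 36*(1/712) = 9/178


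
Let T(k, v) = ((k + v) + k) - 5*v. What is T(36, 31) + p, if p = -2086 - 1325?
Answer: -3463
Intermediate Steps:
p = -3411
T(k, v) = -4*v + 2*k (T(k, v) = (v + 2*k) - 5*v = -4*v + 2*k)
T(36, 31) + p = (-4*31 + 2*36) - 3411 = (-124 + 72) - 3411 = -52 - 3411 = -3463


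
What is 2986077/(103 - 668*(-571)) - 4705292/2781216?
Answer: 542475863965/88426676808 ≈ 6.1348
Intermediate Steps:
2986077/(103 - 668*(-571)) - 4705292/2781216 = 2986077/(103 + 381428) - 4705292*1/2781216 = 2986077/381531 - 1176323/695304 = 2986077*(1/381531) - 1176323/695304 = 995359/127177 - 1176323/695304 = 542475863965/88426676808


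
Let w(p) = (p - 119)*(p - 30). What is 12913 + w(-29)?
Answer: 21645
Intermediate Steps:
w(p) = (-119 + p)*(-30 + p)
12913 + w(-29) = 12913 + (3570 + (-29)**2 - 149*(-29)) = 12913 + (3570 + 841 + 4321) = 12913 + 8732 = 21645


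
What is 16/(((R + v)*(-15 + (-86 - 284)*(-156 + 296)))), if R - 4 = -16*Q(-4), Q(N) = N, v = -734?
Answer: 8/17254395 ≈ 4.6365e-7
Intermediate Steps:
R = 68 (R = 4 - 16*(-4) = 4 + 64 = 68)
16/(((R + v)*(-15 + (-86 - 284)*(-156 + 296)))) = 16/(((68 - 734)*(-15 + (-86 - 284)*(-156 + 296)))) = 16/((-666*(-15 - 370*140))) = 16/((-666*(-15 - 51800))) = 16/((-666*(-51815))) = 16/34508790 = 16*(1/34508790) = 8/17254395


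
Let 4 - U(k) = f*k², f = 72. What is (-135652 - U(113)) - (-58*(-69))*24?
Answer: 687664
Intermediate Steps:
U(k) = 4 - 72*k²
(-135652 - U(113)) - (-58*(-69))*24 = (-135652 - (4 - 72*113²)) - (-58*(-69))*24 = (-135652 - (4 - 72*12769)) - 4002*24 = (-135652 - (4 - 919368)) - 1*96048 = (-135652 - 1*(-919364)) - 96048 = (-135652 + 919364) - 96048 = 783712 - 96048 = 687664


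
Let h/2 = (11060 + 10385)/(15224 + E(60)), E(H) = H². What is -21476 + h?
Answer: -202110667/9412 ≈ -21474.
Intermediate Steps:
h = 21445/9412 (h = 2*((11060 + 10385)/(15224 + 60²)) = 2*(21445/(15224 + 3600)) = 2*(21445/18824) = 21445/9412 ≈ 2.2785)
-21476 + h = -21476 + 21445/9412 = -202110667/9412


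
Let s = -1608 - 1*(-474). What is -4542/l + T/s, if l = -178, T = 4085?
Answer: 2211749/100926 ≈ 21.915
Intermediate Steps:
s = -1134 (s = -1608 + 474 = -1134)
-4542/l + T/s = -4542/(-178) + 4085/(-1134) = -4542*(-1/178) + 4085*(-1/1134) = 2271/89 - 4085/1134 = 2211749/100926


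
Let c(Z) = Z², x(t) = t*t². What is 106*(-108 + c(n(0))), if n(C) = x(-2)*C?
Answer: -11448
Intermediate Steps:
x(t) = t³
n(C) = -8*C (n(C) = (-2)³*C = -8*C)
106*(-108 + c(n(0))) = 106*(-108 + (-8*0)²) = 106*(-108 + 0²) = 106*(-108 + 0) = 106*(-108) = -11448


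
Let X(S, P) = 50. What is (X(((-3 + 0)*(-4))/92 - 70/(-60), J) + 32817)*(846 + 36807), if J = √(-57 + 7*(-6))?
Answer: 1237541151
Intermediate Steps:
J = 3*I*√11 (J = √(-57 - 42) = √(-99) = 3*I*√11 ≈ 9.9499*I)
(X(((-3 + 0)*(-4))/92 - 70/(-60), J) + 32817)*(846 + 36807) = (50 + 32817)*(846 + 36807) = 32867*37653 = 1237541151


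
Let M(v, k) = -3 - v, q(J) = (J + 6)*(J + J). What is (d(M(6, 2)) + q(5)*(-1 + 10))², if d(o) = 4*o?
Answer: 910116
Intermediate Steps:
q(J) = 2*J*(6 + J) (q(J) = (6 + J)*(2*J) = 2*J*(6 + J))
(d(M(6, 2)) + q(5)*(-1 + 10))² = (4*(-3 - 1*6) + (2*5*(6 + 5))*(-1 + 10))² = (4*(-3 - 6) + (2*5*11)*9)² = (4*(-9) + 110*9)² = (-36 + 990)² = 954² = 910116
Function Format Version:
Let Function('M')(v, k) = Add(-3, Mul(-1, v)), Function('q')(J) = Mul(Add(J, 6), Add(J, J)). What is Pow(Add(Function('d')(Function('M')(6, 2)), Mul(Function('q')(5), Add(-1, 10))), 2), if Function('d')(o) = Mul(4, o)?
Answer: 910116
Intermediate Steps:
Function('q')(J) = Mul(2, J, Add(6, J)) (Function('q')(J) = Mul(Add(6, J), Mul(2, J)) = Mul(2, J, Add(6, J)))
Pow(Add(Function('d')(Function('M')(6, 2)), Mul(Function('q')(5), Add(-1, 10))), 2) = Pow(Add(Mul(4, Add(-3, Mul(-1, 6))), Mul(Mul(2, 5, Add(6, 5)), Add(-1, 10))), 2) = Pow(Add(Mul(4, Add(-3, -6)), Mul(Mul(2, 5, 11), 9)), 2) = Pow(Add(Mul(4, -9), Mul(110, 9)), 2) = Pow(Add(-36, 990), 2) = Pow(954, 2) = 910116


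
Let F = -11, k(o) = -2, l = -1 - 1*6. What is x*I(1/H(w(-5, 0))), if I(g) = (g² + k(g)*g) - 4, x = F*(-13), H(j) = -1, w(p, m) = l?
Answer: -143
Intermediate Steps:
l = -7 (l = -1 - 6 = -7)
w(p, m) = -7
x = 143 (x = -11*(-13) = 143)
I(g) = -4 + g² - 2*g (I(g) = (g² - 2*g) - 4 = -4 + g² - 2*g)
x*I(1/H(w(-5, 0))) = 143*(-4 + (1/(-1))² - 2/(-1)) = 143*(-4 + (-1)² - 2*(-1)) = 143*(-4 + 1 + 2) = 143*(-1) = -143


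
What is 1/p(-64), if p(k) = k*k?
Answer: 1/4096 ≈ 0.00024414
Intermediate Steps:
p(k) = k**2
1/p(-64) = 1/((-64)**2) = 1/4096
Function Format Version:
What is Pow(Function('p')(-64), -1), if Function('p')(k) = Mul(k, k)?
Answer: Rational(1, 4096) ≈ 0.00024414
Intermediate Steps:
Function('p')(k) = Pow(k, 2)
Pow(Function('p')(-64), -1) = Pow(Pow(-64, 2), -1) = Pow(4096, -1) = Rational(1, 4096)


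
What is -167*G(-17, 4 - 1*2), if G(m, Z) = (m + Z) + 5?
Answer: 1670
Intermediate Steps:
G(m, Z) = 5 + Z + m (G(m, Z) = (Z + m) + 5 = 5 + Z + m)
-167*G(-17, 4 - 1*2) = -167*(5 + (4 - 1*2) - 17) = -167*(5 + (4 - 2) - 17) = -167*(5 + 2 - 17) = -167*(-10) = 1670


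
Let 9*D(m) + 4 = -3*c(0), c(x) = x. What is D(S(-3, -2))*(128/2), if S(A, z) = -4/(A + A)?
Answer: -256/9 ≈ -28.444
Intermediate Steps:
S(A, z) = -2/A (S(A, z) = -4*1/(2*A) = -2/A)
D(m) = -4/9 (D(m) = -4/9 + (-3*0)/9 = -4/9 + (⅑)*0 = -4/9 + 0 = -4/9)
D(S(-3, -2))*(128/2) = -512/(9*2) = -4/9*64 = -256/9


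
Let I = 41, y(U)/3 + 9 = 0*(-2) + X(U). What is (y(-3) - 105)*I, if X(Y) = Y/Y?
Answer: -5289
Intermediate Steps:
X(Y) = 1
y(U) = -24 (y(U) = -27 + 3*(0*(-2) + 1) = -27 + 3*(0 + 1) = -27 + 3*1 = -27 + 3 = -24)
(y(-3) - 105)*I = (-24 - 105)*41 = -129*41 = -5289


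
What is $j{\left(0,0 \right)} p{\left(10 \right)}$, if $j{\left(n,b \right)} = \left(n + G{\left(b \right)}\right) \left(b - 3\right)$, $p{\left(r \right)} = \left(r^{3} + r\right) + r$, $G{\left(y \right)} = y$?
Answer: $0$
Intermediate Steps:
$p{\left(r \right)} = r^{3} + 2 r$ ($p{\left(r \right)} = \left(r + r^{3}\right) + r = r^{3} + 2 r$)
$j{\left(n,b \right)} = \left(-3 + b\right) \left(b + n\right)$ ($j{\left(n,b \right)} = \left(n + b\right) \left(b - 3\right) = \left(b + n\right) \left(-3 + b\right) = \left(-3 + b\right) \left(b + n\right)$)
$j{\left(0,0 \right)} p{\left(10 \right)} = \left(0^{2} - 0 - 0 + 0 \cdot 0\right) 10 \left(2 + 10^{2}\right) = \left(0 + 0 + 0 + 0\right) 10 \left(2 + 100\right) = 0 \cdot 10 \cdot 102 = 0 \cdot 1020 = 0$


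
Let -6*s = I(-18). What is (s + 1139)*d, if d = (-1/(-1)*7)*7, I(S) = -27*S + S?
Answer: 51989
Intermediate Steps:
I(S) = -26*S
d = 49 (d = (-1*(-1)*7)*7 = (1*7)*7 = 7*7 = 49)
s = -78 (s = -(-13)*(-18)/3 = -1/6*468 = -78)
(s + 1139)*d = (-78 + 1139)*49 = 1061*49 = 51989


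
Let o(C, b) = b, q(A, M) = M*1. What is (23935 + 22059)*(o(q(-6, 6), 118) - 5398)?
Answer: -242848320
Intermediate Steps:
q(A, M) = M
(23935 + 22059)*(o(q(-6, 6), 118) - 5398) = (23935 + 22059)*(118 - 5398) = 45994*(-5280) = -242848320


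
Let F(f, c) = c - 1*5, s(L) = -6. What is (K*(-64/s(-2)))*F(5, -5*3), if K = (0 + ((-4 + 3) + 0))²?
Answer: -640/3 ≈ -213.33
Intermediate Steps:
K = 1 (K = (0 + (-1 + 0))² = (0 - 1)² = (-1)² = 1)
F(f, c) = -5 + c (F(f, c) = c - 5 = -5 + c)
(K*(-64/s(-2)))*F(5, -5*3) = (1*(-64/(-6)))*(-5 - 5*3) = (1*(-64*(-⅙)))*(-5 - 15) = (1*(32/3))*(-20) = (32/3)*(-20) = -640/3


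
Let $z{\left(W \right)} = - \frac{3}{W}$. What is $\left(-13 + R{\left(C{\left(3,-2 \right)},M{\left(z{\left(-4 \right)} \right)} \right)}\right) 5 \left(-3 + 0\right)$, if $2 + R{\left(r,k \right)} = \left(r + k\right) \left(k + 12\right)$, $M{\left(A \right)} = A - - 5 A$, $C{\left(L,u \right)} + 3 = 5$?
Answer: $- \frac{5535}{4} \approx -1383.8$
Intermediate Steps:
$C{\left(L,u \right)} = 2$ ($C{\left(L,u \right)} = -3 + 5 = 2$)
$M{\left(A \right)} = 6 A$ ($M{\left(A \right)} = A + 5 A = 6 A$)
$R{\left(r,k \right)} = -2 + \left(12 + k\right) \left(k + r\right)$ ($R{\left(r,k \right)} = -2 + \left(r + k\right) \left(k + 12\right) = -2 + \left(k + r\right) \left(12 + k\right) = -2 + \left(12 + k\right) \left(k + r\right)$)
$\left(-13 + R{\left(C{\left(3,-2 \right)},M{\left(z{\left(-4 \right)} \right)} \right)}\right) 5 \left(-3 + 0\right) = \left(-13 + \left(-2 + \left(6 \left(- \frac{3}{-4}\right)\right)^{2} + 12 \cdot 6 \left(- \frac{3}{-4}\right) + 12 \cdot 2 + 6 \left(- \frac{3}{-4}\right) 2\right)\right) 5 \left(-3 + 0\right) = \left(-13 + \left(-2 + \left(6 \left(\left(-3\right) \left(- \frac{1}{4}\right)\right)\right)^{2} + 12 \cdot 6 \left(\left(-3\right) \left(- \frac{1}{4}\right)\right) + 24 + 6 \left(\left(-3\right) \left(- \frac{1}{4}\right)\right) 2\right)\right) 5 \left(-3\right) = \left(-13 + \left(-2 + \left(6 \cdot \frac{3}{4}\right)^{2} + 12 \cdot 6 \cdot \frac{3}{4} + 24 + 6 \cdot \frac{3}{4} \cdot 2\right)\right) \left(-15\right) = \left(-13 + \left(-2 + \left(\frac{9}{2}\right)^{2} + 12 \cdot \frac{9}{2} + 24 + \frac{9}{2} \cdot 2\right)\right) \left(-15\right) = \left(-13 + \left(-2 + \frac{81}{4} + 54 + 24 + 9\right)\right) \left(-15\right) = \left(-13 + \frac{421}{4}\right) \left(-15\right) = \frac{369}{4} \left(-15\right) = - \frac{5535}{4}$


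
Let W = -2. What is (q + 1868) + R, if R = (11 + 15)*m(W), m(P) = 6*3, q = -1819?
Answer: 517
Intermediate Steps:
m(P) = 18
R = 468 (R = (11 + 15)*18 = 26*18 = 468)
(q + 1868) + R = (-1819 + 1868) + 468 = 49 + 468 = 517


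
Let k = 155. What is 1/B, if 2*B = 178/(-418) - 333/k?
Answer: -32395/41696 ≈ -0.77693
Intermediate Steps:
B = -41696/32395 (B = (178/(-418) - 333/155)/2 = (178*(-1/418) - 333*1/155)/2 = (-89/209 - 333/155)/2 = (½)*(-83392/32395) = -41696/32395 ≈ -1.2871)
1/B = 1/(-41696/32395) = -32395/41696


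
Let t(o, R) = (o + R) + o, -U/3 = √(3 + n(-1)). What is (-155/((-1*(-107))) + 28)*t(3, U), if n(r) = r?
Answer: 17046/107 - 8523*√2/107 ≈ 46.660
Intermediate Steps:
U = -3*√2 (U = -3*√(3 - 1) = -3*√2 ≈ -4.2426)
t(o, R) = R + 2*o (t(o, R) = (R + o) + o = R + 2*o)
(-155/((-1*(-107))) + 28)*t(3, U) = (-155/((-1*(-107))) + 28)*(-3*√2 + 2*3) = (-155/107 + 28)*(-3*√2 + 6) = (-155*1/107 + 28)*(6 - 3*√2) = (-155/107 + 28)*(6 - 3*√2) = 2841*(6 - 3*√2)/107 = 17046/107 - 8523*√2/107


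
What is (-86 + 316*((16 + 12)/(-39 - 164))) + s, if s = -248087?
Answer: -7198281/29 ≈ -2.4822e+5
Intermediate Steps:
(-86 + 316*((16 + 12)/(-39 - 164))) + s = (-86 + 316*((16 + 12)/(-39 - 164))) - 248087 = (-86 + 316*(28/(-203))) - 248087 = (-86 + 316*(28*(-1/203))) - 248087 = (-86 + 316*(-4/29)) - 248087 = (-86 - 1264/29) - 248087 = -3758/29 - 248087 = -7198281/29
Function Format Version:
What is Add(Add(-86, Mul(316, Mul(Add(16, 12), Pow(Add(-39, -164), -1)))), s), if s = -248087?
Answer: Rational(-7198281, 29) ≈ -2.4822e+5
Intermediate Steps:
Add(Add(-86, Mul(316, Mul(Add(16, 12), Pow(Add(-39, -164), -1)))), s) = Add(Add(-86, Mul(316, Mul(Add(16, 12), Pow(Add(-39, -164), -1)))), -248087) = Add(Add(-86, Mul(316, Mul(28, Pow(-203, -1)))), -248087) = Add(Add(-86, Mul(316, Mul(28, Rational(-1, 203)))), -248087) = Add(Add(-86, Mul(316, Rational(-4, 29))), -248087) = Add(Add(-86, Rational(-1264, 29)), -248087) = Add(Rational(-3758, 29), -248087) = Rational(-7198281, 29)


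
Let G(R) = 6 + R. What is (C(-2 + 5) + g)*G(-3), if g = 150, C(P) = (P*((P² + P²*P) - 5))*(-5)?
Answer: -945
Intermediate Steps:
C(P) = -5*P*(-5 + P² + P³) (C(P) = (P*((P² + P³) - 5))*(-5) = (P*(-5 + P² + P³))*(-5) = -5*P*(-5 + P² + P³))
(C(-2 + 5) + g)*G(-3) = (5*(-2 + 5)*(5 - (-2 + 5)² - (-2 + 5)³) + 150)*(6 - 3) = (5*3*(5 - 1*3² - 1*3³) + 150)*3 = (5*3*(5 - 1*9 - 1*27) + 150)*3 = (5*3*(5 - 9 - 27) + 150)*3 = (5*3*(-31) + 150)*3 = (-465 + 150)*3 = -315*3 = -945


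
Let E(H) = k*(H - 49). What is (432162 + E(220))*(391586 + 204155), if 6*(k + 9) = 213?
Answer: 520312444767/2 ≈ 2.6016e+11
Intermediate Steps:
k = 53/2 (k = -9 + (⅙)*213 = -9 + 71/2 = 53/2 ≈ 26.500)
E(H) = -2597/2 + 53*H/2 (E(H) = 53*(H - 49)/2 = 53*(-49 + H)/2 = -2597/2 + 53*H/2)
(432162 + E(220))*(391586 + 204155) = (432162 + (-2597/2 + (53/2)*220))*(391586 + 204155) = (432162 + (-2597/2 + 5830))*595741 = (432162 + 9063/2)*595741 = (873387/2)*595741 = 520312444767/2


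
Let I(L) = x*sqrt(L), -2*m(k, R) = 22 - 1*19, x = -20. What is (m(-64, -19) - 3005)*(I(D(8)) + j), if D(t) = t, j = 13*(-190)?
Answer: 7426055 + 120260*sqrt(2) ≈ 7.5961e+6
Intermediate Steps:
m(k, R) = -3/2 (m(k, R) = -(22 - 1*19)/2 = -(22 - 19)/2 = -1/2*3 = -3/2)
j = -2470
I(L) = -20*sqrt(L)
(m(-64, -19) - 3005)*(I(D(8)) + j) = (-3/2 - 3005)*(-40*sqrt(2) - 2470) = -6013*(-40*sqrt(2) - 2470)/2 = -6013*(-2470 - 40*sqrt(2))/2 = 7426055 + 120260*sqrt(2)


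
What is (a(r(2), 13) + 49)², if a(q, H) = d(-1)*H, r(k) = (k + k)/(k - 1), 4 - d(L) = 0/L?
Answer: 10201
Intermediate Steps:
d(L) = 4 (d(L) = 4 - 0/L = 4 - 1*0 = 4 + 0 = 4)
r(k) = 2*k/(-1 + k) (r(k) = (2*k)/(-1 + k) = 2*k/(-1 + k))
a(q, H) = 4*H
(a(r(2), 13) + 49)² = (4*13 + 49)² = (52 + 49)² = 101² = 10201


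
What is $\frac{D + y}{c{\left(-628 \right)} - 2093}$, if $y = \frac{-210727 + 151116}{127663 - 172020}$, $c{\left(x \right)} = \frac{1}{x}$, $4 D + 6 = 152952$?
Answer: $- \frac{1065160874062}{58303062585} \approx -18.269$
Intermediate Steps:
$D = \frac{76473}{2}$ ($D = - \frac{3}{2} + \frac{1}{4} \cdot 152952 = - \frac{3}{2} + 38238 = \frac{76473}{2} \approx 38237.0$)
$y = \frac{59611}{44357}$ ($y = - \frac{59611}{-44357} = \left(-59611\right) \left(- \frac{1}{44357}\right) = \frac{59611}{44357} \approx 1.3439$)
$\frac{D + y}{c{\left(-628 \right)} - 2093} = \frac{\frac{76473}{2} + \frac{59611}{44357}}{\frac{1}{-628} - 2093} = \frac{3392232083}{88714 \left(- \frac{1}{628} - 2093\right)} = \frac{3392232083}{88714 \left(- \frac{1314405}{628}\right)} = \frac{3392232083}{88714} \left(- \frac{628}{1314405}\right) = - \frac{1065160874062}{58303062585}$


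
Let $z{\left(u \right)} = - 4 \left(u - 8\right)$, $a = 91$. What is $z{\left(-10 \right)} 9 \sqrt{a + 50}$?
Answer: $648 \sqrt{141} \approx 7694.6$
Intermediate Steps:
$z{\left(u \right)} = 32 - 4 u$ ($z{\left(u \right)} = - 4 \left(-8 + u\right) = 32 - 4 u$)
$z{\left(-10 \right)} 9 \sqrt{a + 50} = \left(32 - -40\right) 9 \sqrt{91 + 50} = \left(32 + 40\right) 9 \sqrt{141} = 72 \cdot 9 \sqrt{141} = 648 \sqrt{141}$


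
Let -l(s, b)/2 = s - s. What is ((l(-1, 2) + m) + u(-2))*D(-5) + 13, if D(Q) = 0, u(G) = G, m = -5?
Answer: 13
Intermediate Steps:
l(s, b) = 0 (l(s, b) = -2*(s - s) = -2*0 = 0)
((l(-1, 2) + m) + u(-2))*D(-5) + 13 = ((0 - 5) - 2)*0 + 13 = (-5 - 2)*0 + 13 = -7*0 + 13 = 0 + 13 = 13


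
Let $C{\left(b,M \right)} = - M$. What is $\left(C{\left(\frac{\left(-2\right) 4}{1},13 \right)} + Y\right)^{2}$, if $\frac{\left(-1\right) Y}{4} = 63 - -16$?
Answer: $108241$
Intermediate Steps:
$Y = -316$ ($Y = - 4 \left(63 - -16\right) = - 4 \left(63 + 16\right) = \left(-4\right) 79 = -316$)
$\left(C{\left(\frac{\left(-2\right) 4}{1},13 \right)} + Y\right)^{2} = \left(\left(-1\right) 13 - 316\right)^{2} = \left(-13 - 316\right)^{2} = \left(-329\right)^{2} = 108241$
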